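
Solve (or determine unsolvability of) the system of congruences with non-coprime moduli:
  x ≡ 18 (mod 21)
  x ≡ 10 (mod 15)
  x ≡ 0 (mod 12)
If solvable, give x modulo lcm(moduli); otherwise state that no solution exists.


Moduli 21, 15, 12 are not pairwise coprime, so CRT works modulo lcm(m_i) when all pairwise compatibility conditions hold.
Pairwise compatibility: gcd(m_i, m_j) must divide a_i - a_j for every pair.
Merge one congruence at a time:
  Start: x ≡ 18 (mod 21).
  Combine with x ≡ 10 (mod 15): gcd(21, 15) = 3, and 10 - 18 = -8 is NOT divisible by 3.
    ⇒ system is inconsistent (no integer solution).

No solution (the system is inconsistent).


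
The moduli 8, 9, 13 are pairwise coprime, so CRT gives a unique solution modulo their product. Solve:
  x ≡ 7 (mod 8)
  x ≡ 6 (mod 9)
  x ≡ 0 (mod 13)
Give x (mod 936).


Moduli 8, 9, 13 are pairwise coprime; by CRT there is a unique solution modulo M = 8 · 9 · 13 = 936.
Solve pairwise, accumulating the modulus:
  Start with x ≡ 7 (mod 8).
  Combine with x ≡ 6 (mod 9): since gcd(8, 9) = 1, we get a unique residue mod 72.
    Write x = 7 + 8·t and substitute into x ≡ 6 (mod 9): 8·t ≡ 6 − 7 = -1 (mod 9).
    Reduce coefficients mod 9: 8·t ≡ 8 (mod 9).
    The inverse of 8 mod 9 is 8 (since 8·8 = 64 = 7·9 + 1), so t ≡ 8·8 = 64 ≡ 1 (mod 9).
    Then x = 7 + 8·1 = 15, valid modulo lcm(8, 9) = 72: x ≡ 15 (mod 72).
  Combine with x ≡ 0 (mod 13): since gcd(72, 13) = 1, we get a unique residue mod 936.
    Write x = 15 + 72·t and substitute into x ≡ 0 (mod 13): 72·t ≡ 0 − 15 = -15 (mod 13).
    Reduce coefficients mod 13: 7·t ≡ 11 (mod 13).
    The inverse of 7 mod 13 is 2 (since 7·2 = 14 = 1·13 + 1), so t ≡ 2·11 = 22 ≡ 9 (mod 13).
    Then x = 15 + 72·9 = 663, valid modulo lcm(72, 13) = 936: x ≡ 663 (mod 936).
Verify: 663 mod 8 = 7 ✓, 663 mod 9 = 6 ✓, 663 mod 13 = 0 ✓.

x ≡ 663 (mod 936).


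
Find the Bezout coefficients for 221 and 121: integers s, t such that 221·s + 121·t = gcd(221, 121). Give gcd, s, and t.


Euclidean algorithm on (221, 121) — divide until remainder is 0:
  221 = 1 · 121 + 100
  121 = 1 · 100 + 21
  100 = 4 · 21 + 16
  21 = 1 · 16 + 5
  16 = 3 · 5 + 1
  5 = 5 · 1 + 0
gcd(221, 121) = 1.
Track Bezout coefficients alongside the remainders: start with r₀ = 221 = a·1 + b·0 (s = 1, t = 0) and r₁ = 121 = a·0 + b·1 (s = 0, t = 1); each new remainder r_{k+1} = r_{k-1} − q_k·r_k inherits s_{k+1} = s_{k-1} − q_k·s_k, t_{k+1} = t_{k-1} − q_k·t_k, so r_k = a·s_k + b·t_k at every step:
  q = 1: r = 100, s = 1 − 1·0 = 1, t = 0 − 1·1 = -1  (check: 221·1 + 121·(-1) = 100)
  q = 1: r = 21, s = 0 − 1·1 = -1, t = 1 − 1·(-1) = 2  (check: 221·(-1) + 121·2 = 21)
  q = 4: r = 16, s = 1 − 4·(-1) = 5, t = -1 − 4·2 = -9  (check: 221·5 + 121·(-9) = 16)
  q = 1: r = 5, s = -1 − 1·5 = -6, t = 2 − 1·(-9) = 11  (check: 221·(-6) + 121·11 = 5)
  q = 3: r = 1, s = 5 − 3·(-6) = 23, t = -9 − 3·11 = -42  (check: 221·23 + 121·(-42) = 1)
The row with r = 1 (the gcd) gives the Bezout coefficients s = 23, t = -42.
Result: 221 · (23) + 121 · (-42) = 1.

gcd(221, 121) = 1; s = 23, t = -42 (check: 221·23 + 121·(-42) = 1).


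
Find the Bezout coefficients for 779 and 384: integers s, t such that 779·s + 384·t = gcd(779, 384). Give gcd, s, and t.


Euclidean algorithm on (779, 384) — divide until remainder is 0:
  779 = 2 · 384 + 11
  384 = 34 · 11 + 10
  11 = 1 · 10 + 1
  10 = 10 · 1 + 0
gcd(779, 384) = 1.
Track Bezout coefficients alongside the remainders: start with r₀ = 779 = a·1 + b·0 (s = 1, t = 0) and r₁ = 384 = a·0 + b·1 (s = 0, t = 1); each new remainder r_{k+1} = r_{k-1} − q_k·r_k inherits s_{k+1} = s_{k-1} − q_k·s_k, t_{k+1} = t_{k-1} − q_k·t_k, so r_k = a·s_k + b·t_k at every step:
  q = 2: r = 11, s = 1 − 2·0 = 1, t = 0 − 2·1 = -2  (check: 779·1 + 384·(-2) = 11)
  q = 34: r = 10, s = 0 − 34·1 = -34, t = 1 − 34·(-2) = 69  (check: 779·(-34) + 384·69 = 10)
  q = 1: r = 1, s = 1 − 1·(-34) = 35, t = -2 − 1·69 = -71  (check: 779·35 + 384·(-71) = 1)
The row with r = 1 (the gcd) gives the Bezout coefficients s = 35, t = -71.
Result: 779 · (35) + 384 · (-71) = 1.

gcd(779, 384) = 1; s = 35, t = -71 (check: 779·35 + 384·(-71) = 1).


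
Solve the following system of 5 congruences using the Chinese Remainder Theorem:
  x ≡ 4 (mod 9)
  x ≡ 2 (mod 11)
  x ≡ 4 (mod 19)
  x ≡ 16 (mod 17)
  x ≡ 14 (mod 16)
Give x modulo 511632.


Product of moduli M = 9 · 11 · 19 · 17 · 16 = 511632.
Merge one congruence at a time:
  Start: x ≡ 4 (mod 9).
  Combine with x ≡ 2 (mod 11); new modulus lcm = 99.
    Write x = 4 + 9·t and substitute into x ≡ 2 (mod 11): 9·t ≡ 2 − 4 = -2 (mod 11).
    Reduce coefficients mod 11: 9·t ≡ 9 (mod 11).
    The inverse of 9 mod 11 is 5 (since 9·5 = 45 = 4·11 + 1), so t ≡ 5·9 = 45 ≡ 1 (mod 11).
    Then x = 4 + 9·1 = 13, valid modulo lcm(9, 11) = 99: x ≡ 13 (mod 99).
  Combine with x ≡ 4 (mod 19); new modulus lcm = 1881.
    Write x = 13 + 99·t and substitute into x ≡ 4 (mod 19): 99·t ≡ 4 − 13 = -9 (mod 19).
    Reduce coefficients mod 19: 4·t ≡ 10 (mod 19).
    The inverse of 4 mod 19 is 5 (since 4·5 = 20 = 1·19 + 1), so t ≡ 5·10 = 50 ≡ 12 (mod 19).
    Then x = 13 + 99·12 = 1201, valid modulo lcm(99, 19) = 1881: x ≡ 1201 (mod 1881).
  Combine with x ≡ 16 (mod 17); new modulus lcm = 31977.
    Write x = 1201 + 1881·t and substitute into x ≡ 16 (mod 17): 1881·t ≡ 16 − 1201 = -1185 (mod 17).
    Reduce coefficients mod 17: 11·t ≡ 5 (mod 17).
    The inverse of 11 mod 17 is 14 (since 11·14 = 154 = 9·17 + 1), so t ≡ 14·5 = 70 ≡ 2 (mod 17).
    Then x = 1201 + 1881·2 = 4963, valid modulo lcm(1881, 17) = 31977: x ≡ 4963 (mod 31977).
  Combine with x ≡ 14 (mod 16); new modulus lcm = 511632.
    Write x = 4963 + 31977·t and substitute into x ≡ 14 (mod 16): 31977·t ≡ 14 − 4963 = -4949 (mod 16).
    Reduce coefficients mod 16: 9·t ≡ 11 (mod 16).
    The inverse of 9 mod 16 is 9 (since 9·9 = 81 = 5·16 + 1), so t ≡ 9·11 = 99 ≡ 3 (mod 16).
    Then x = 4963 + 31977·3 = 100894, valid modulo lcm(31977, 16) = 511632: x ≡ 100894 (mod 511632).
Verify against each original: 100894 mod 9 = 4, 100894 mod 11 = 2, 100894 mod 19 = 4, 100894 mod 17 = 16, 100894 mod 16 = 14.

x ≡ 100894 (mod 511632).


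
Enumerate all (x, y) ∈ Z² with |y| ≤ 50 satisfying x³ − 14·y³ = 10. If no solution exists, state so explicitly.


The equation is x³ - 14y³ = 10. For fixed y, x³ = 14·y³ + 10, so a solution requires the RHS to be a perfect cube.
Strategy: iterate y from -50 to 50, compute RHS = 14·y³ + 10, and check whether it is a (positive or negative) perfect cube.
Check small values of y:
  y = 0: RHS = 10 is not a perfect cube.
  y = 1: RHS = 24 is not a perfect cube.
  y = -1: RHS = -4 is not a perfect cube.
  y = 2: RHS = 122 is not a perfect cube.
  y = -2: RHS = -102 is not a perfect cube.
  y = 3: RHS = 388 is not a perfect cube.
  y = -3: RHS = -368 is not a perfect cube.
Continuing the search up to |y| = 50 finds no solutions either.
No (x, y) in the scanned range satisfies the equation.

No integer solutions with |y| ≤ 50.


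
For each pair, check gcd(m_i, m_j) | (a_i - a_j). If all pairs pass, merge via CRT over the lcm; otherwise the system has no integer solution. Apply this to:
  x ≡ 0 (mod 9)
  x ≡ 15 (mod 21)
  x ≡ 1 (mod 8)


Moduli 9, 21, 8 are not pairwise coprime, so CRT works modulo lcm(m_i) when all pairwise compatibility conditions hold.
Pairwise compatibility: gcd(m_i, m_j) must divide a_i - a_j for every pair.
Merge one congruence at a time:
  Start: x ≡ 0 (mod 9).
  Combine with x ≡ 15 (mod 21): gcd(9, 21) = 3; 15 - 0 = 15, which IS divisible by 3, so compatible.
    Write x = 0 + 9·t and substitute into x ≡ 15 (mod 21): 9·t ≡ 15 − 0 = 15 (mod 21).
    Divide the congruence (and modulus) by g = 3: 3·t ≡ 5 (mod 7).
    The inverse of 3 mod 7 is 5 (since 3·5 = 15 = 2·7 + 1), so t ≡ 5·5 = 25 ≡ 4 (mod 7).
    Then x = 0 + 9·4 = 36, valid modulo lcm(9, 21) = 63: x ≡ 36 (mod 63).
  Combine with x ≡ 1 (mod 8): gcd(63, 8) = 1; 1 - 36 = -35, which IS divisible by 1, so compatible.
    Write x = 36 + 63·t and substitute into x ≡ 1 (mod 8): 63·t ≡ 1 − 36 = -35 (mod 8).
    Reduce coefficients mod 8: 7·t ≡ 5 (mod 8).
    The inverse of 7 mod 8 is 7 (since 7·7 = 49 = 6·8 + 1), so t ≡ 7·5 = 35 ≡ 3 (mod 8).
    Then x = 36 + 63·3 = 225, valid modulo lcm(63, 8) = 504: x ≡ 225 (mod 504).
Verify: 225 mod 9 = 0, 225 mod 21 = 15, 225 mod 8 = 1.

x ≡ 225 (mod 504).


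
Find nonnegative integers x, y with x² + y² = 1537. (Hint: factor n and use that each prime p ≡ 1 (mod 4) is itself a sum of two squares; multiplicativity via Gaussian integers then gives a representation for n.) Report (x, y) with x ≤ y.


Step 1: Factor n = 1537 = 29 · 53.
Step 2: Check the mod-4 condition on each prime factor: 29 ≡ 1 (mod 4), exponent 1; 53 ≡ 1 (mod 4), exponent 1.
All primes ≡ 3 (mod 4) appear to even exponent (or don't appear), so by the two-squares theorem n IS expressible as a sum of two squares.
Step 3: Build a representation. Here n = 29 · 53 is a product of primes ≡ 1 (mod 4). Each prime p ≡ 1 (mod 4) is itself a sum of two squares; find a² by testing p − a² for a perfect square:
  29: 29 − 1² = 28, 29 − 2² = 25 = 5² ⇒ 29 = 2² + 5².
  53: 53 − 1² = 52, 53 − 2² = 49 = 7² ⇒ 53 = 2² + 7².
  Combine using the Brahmagupta–Fibonacci identity (a² + b²)(c² + d²) = (ac − bd)² + (ad + bc)² = (ac + bd)² + (ad − bc)²:
  29 · 53 = 1537: from (2² + 5²)(2² + 7²), take (2·2 − 5·7, 2·7 + 5·2) = (4 − 35, 14 + 10) = (-31, 24); dropping signs (only squares matter) gives (31, 24); check 31² + 24² = 961 + 576 = 1537 ✓.
Step 4: Order so x ≤ y and verify: 24² + 31² = 576 + 961 = 1537 = n. ✓

n = 1537 = 24² + 31² (one valid representation with x ≤ y).


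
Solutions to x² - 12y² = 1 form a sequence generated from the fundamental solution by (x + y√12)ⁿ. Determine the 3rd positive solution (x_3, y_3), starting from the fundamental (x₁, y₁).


Step 1: Find the fundamental solution (x₁, y₁) of x² - 12y² = 1.
  Expand √12 as a continued fraction. a₀ = ⌊√12⌋ = 3; iterate m_{k+1} = d_k·a_k − m_k, d_{k+1} = (12 − m_{k+1}²)/d_k, a_{k+1} = ⌊(a₀ + m_{k+1})/d_{k+1}⌋ (starting m₀ = 0, d₀ = 1), with convergents p_k = a_k·p_{k-1} + p_{k-2}, q_k = a_k·q_{k-1} + q_{k-2} (p₋₁ = 1, q₋₁ = 0):
  k = 0: a₀ = 3; p₀/q₀ = 3/1; p₀² − 12·q₀² = 9 − 12 = -3.
  k = 1: m = 3, d = 3, a = ⌊(3 + 3)/3⌋ = 2; p/q = (2·3 + 1)/(2·1 + 0) = 7/2; p² − 12·q² = 49 − 48 = 1.
  The first convergent with p² − 12·q² = 1 gives the fundamental solution (x₁, y₁) = (7, 2).
Step 2: Apply the recurrence (x_{n+1}, y_{n+1}) = (x₁x_n + 12y₁y_n, x₁y_n + y₁x_n) repeatedly.
  From (x_1, y_1) = (7, 2): x_2 = 7·7 + 12·2·2 = 97; y_2 = 7·2 + 2·7 = 28.
  From (x_2, y_2) = (97, 28): x_3 = 7·97 + 12·2·28 = 1351; y_3 = 7·28 + 2·97 = 390.
Step 3: Verify x_3² - 12·y_3² = 1825201 - 1825200 = 1 (should be 1). ✓

(x_1, y_1) = (7, 2); (x_3, y_3) = (1351, 390).


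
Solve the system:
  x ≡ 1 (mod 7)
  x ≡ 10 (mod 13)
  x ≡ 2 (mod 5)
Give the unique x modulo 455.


Moduli 7, 13, 5 are pairwise coprime; by CRT there is a unique solution modulo M = 7 · 13 · 5 = 455.
Solve pairwise, accumulating the modulus:
  Start with x ≡ 1 (mod 7).
  Combine with x ≡ 10 (mod 13): since gcd(7, 13) = 1, we get a unique residue mod 91.
    Write x = 1 + 7·t and substitute into x ≡ 10 (mod 13): 7·t ≡ 10 − 1 = 9 (mod 13).
    The inverse of 7 mod 13 is 2 (since 7·2 = 14 = 1·13 + 1), so t ≡ 2·9 = 18 ≡ 5 (mod 13).
    Then x = 1 + 7·5 = 36, valid modulo lcm(7, 13) = 91: x ≡ 36 (mod 91).
  Combine with x ≡ 2 (mod 5): since gcd(91, 5) = 1, we get a unique residue mod 455.
    Write x = 36 + 91·t and substitute into x ≡ 2 (mod 5): 91·t ≡ 2 − 36 = -34 (mod 5).
    Reduce coefficients mod 5: 1·t ≡ 1 (mod 5).
    So t ≡ 1 (mod 5).
    Then x = 36 + 91·1 = 127, valid modulo lcm(91, 5) = 455: x ≡ 127 (mod 455).
Verify: 127 mod 7 = 1 ✓, 127 mod 13 = 10 ✓, 127 mod 5 = 2 ✓.

x ≡ 127 (mod 455).


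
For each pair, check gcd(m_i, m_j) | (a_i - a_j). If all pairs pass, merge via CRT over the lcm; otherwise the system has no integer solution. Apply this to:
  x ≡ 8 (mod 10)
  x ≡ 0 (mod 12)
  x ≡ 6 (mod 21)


Moduli 10, 12, 21 are not pairwise coprime, so CRT works modulo lcm(m_i) when all pairwise compatibility conditions hold.
Pairwise compatibility: gcd(m_i, m_j) must divide a_i - a_j for every pair.
Merge one congruence at a time:
  Start: x ≡ 8 (mod 10).
  Combine with x ≡ 0 (mod 12): gcd(10, 12) = 2; 0 - 8 = -8, which IS divisible by 2, so compatible.
    Write x = 8 + 10·t and substitute into x ≡ 0 (mod 12): 10·t ≡ 0 − 8 = -8 (mod 12).
    Divide the congruence (and modulus) by g = 2: 5·t ≡ -4 (mod 6).
    Reduce coefficients mod 6: 5·t ≡ 2 (mod 6).
    The inverse of 5 mod 6 is 5 (since 5·5 = 25 = 4·6 + 1), so t ≡ 5·2 = 10 ≡ 4 (mod 6).
    Then x = 8 + 10·4 = 48, valid modulo lcm(10, 12) = 60: x ≡ 48 (mod 60).
  Combine with x ≡ 6 (mod 21): gcd(60, 21) = 3; 6 - 48 = -42, which IS divisible by 3, so compatible.
    Write x = 48 + 60·t and substitute into x ≡ 6 (mod 21): 60·t ≡ 6 − 48 = -42 (mod 21).
    Divide the congruence (and modulus) by g = 3: 20·t ≡ -14 (mod 7).
    Reduce coefficients mod 7: 6·t ≡ 0 (mod 7).
    The inverse of 6 mod 7 is 6 (since 6·6 = 36 = 5·7 + 1), so t ≡ 6·0 = 0 ≡ 0 (mod 7).
    Then x = 48 + 60·0 = 48, valid modulo lcm(60, 21) = 420: x ≡ 48 (mod 420).
Verify: 48 mod 10 = 8, 48 mod 12 = 0, 48 mod 21 = 6.

x ≡ 48 (mod 420).


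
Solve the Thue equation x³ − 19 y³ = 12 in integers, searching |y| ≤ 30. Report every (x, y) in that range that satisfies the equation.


The equation is x³ - 19y³ = 12. For fixed y, x³ = 19·y³ + 12, so a solution requires the RHS to be a perfect cube.
Strategy: iterate y from -30 to 30, compute RHS = 19·y³ + 12, and check whether it is a (positive or negative) perfect cube.
Check small values of y:
  y = 0: RHS = 12 is not a perfect cube.
  y = 1: RHS = 31 is not a perfect cube.
  y = -1: RHS = -7 is not a perfect cube.
  y = 2: RHS = 164 is not a perfect cube.
  y = -2: RHS = -140 is not a perfect cube.
  y = 3: RHS = 525 is not a perfect cube.
  y = -3: RHS = -501 is not a perfect cube.
Continuing the search up to |y| = 30 finds no solutions either.
No (x, y) in the scanned range satisfies the equation.

No integer solutions with |y| ≤ 30.


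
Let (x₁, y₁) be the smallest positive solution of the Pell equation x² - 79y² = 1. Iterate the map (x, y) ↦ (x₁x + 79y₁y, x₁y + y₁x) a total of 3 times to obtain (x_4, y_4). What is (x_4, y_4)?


Step 1: Find the fundamental solution (x₁, y₁) of x² - 79y² = 1.
  Expand √79 as a continued fraction. a₀ = ⌊√79⌋ = 8; iterate m_{k+1} = d_k·a_k − m_k, d_{k+1} = (79 − m_{k+1}²)/d_k, a_{k+1} = ⌊(a₀ + m_{k+1})/d_{k+1}⌋ (starting m₀ = 0, d₀ = 1), with convergents p_k = a_k·p_{k-1} + p_{k-2}, q_k = a_k·q_{k-1} + q_{k-2} (p₋₁ = 1, q₋₁ = 0):
  k = 0: a₀ = 8; p₀/q₀ = 8/1; p₀² − 79·q₀² = 64 − 79 = -15.
  k = 1: m = 8, d = 15, a = ⌊(8 + 8)/15⌋ = 1; p/q = (1·8 + 1)/(1·1 + 0) = 9/1; p² − 79·q² = 81 − 79 = 2.
  k = 2: m = 7, d = 2, a = ⌊(8 + 7)/2⌋ = 7; p/q = (7·9 + 8)/(7·1 + 1) = 71/8; p² − 79·q² = 5041 − 5056 = -15.
  k = 3: m = 7, d = 15, a = ⌊(8 + 7)/15⌋ = 1; p/q = (1·71 + 9)/(1·8 + 1) = 80/9; p² − 79·q² = 6400 − 6399 = 1.
  The first convergent with p² − 79·q² = 1 gives the fundamental solution (x₁, y₁) = (80, 9).
Step 2: Apply the recurrence (x_{n+1}, y_{n+1}) = (x₁x_n + 79y₁y_n, x₁y_n + y₁x_n) repeatedly.
  From (x_1, y_1) = (80, 9): x_2 = 80·80 + 79·9·9 = 12799; y_2 = 80·9 + 9·80 = 1440.
  From (x_2, y_2) = (12799, 1440): x_3 = 80·12799 + 79·9·1440 = 2047760; y_3 = 80·1440 + 9·12799 = 230391.
  From (x_3, y_3) = (2047760, 230391): x_4 = 80·2047760 + 79·9·230391 = 327628801; y_4 = 80·230391 + 9·2047760 = 36861120.
Step 3: Verify x_4² - 79·y_4² = 107340631244697601 - 107340631244697600 = 1 (should be 1). ✓

(x_1, y_1) = (80, 9); (x_4, y_4) = (327628801, 36861120).


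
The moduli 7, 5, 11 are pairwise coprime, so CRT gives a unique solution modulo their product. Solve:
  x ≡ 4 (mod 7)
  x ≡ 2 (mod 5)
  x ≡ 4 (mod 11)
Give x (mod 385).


Moduli 7, 5, 11 are pairwise coprime; by CRT there is a unique solution modulo M = 7 · 5 · 11 = 385.
Solve pairwise, accumulating the modulus:
  Start with x ≡ 4 (mod 7).
  Combine with x ≡ 2 (mod 5): since gcd(7, 5) = 1, we get a unique residue mod 35.
    Write x = 4 + 7·t and substitute into x ≡ 2 (mod 5): 7·t ≡ 2 − 4 = -2 (mod 5).
    Reduce coefficients mod 5: 2·t ≡ 3 (mod 5).
    The inverse of 2 mod 5 is 3 (since 2·3 = 6 = 1·5 + 1), so t ≡ 3·3 = 9 ≡ 4 (mod 5).
    Then x = 4 + 7·4 = 32, valid modulo lcm(7, 5) = 35: x ≡ 32 (mod 35).
  Combine with x ≡ 4 (mod 11): since gcd(35, 11) = 1, we get a unique residue mod 385.
    Write x = 32 + 35·t and substitute into x ≡ 4 (mod 11): 35·t ≡ 4 − 32 = -28 (mod 11).
    Reduce coefficients mod 11: 2·t ≡ 5 (mod 11).
    The inverse of 2 mod 11 is 6 (since 2·6 = 12 = 1·11 + 1), so t ≡ 6·5 = 30 ≡ 8 (mod 11).
    Then x = 32 + 35·8 = 312, valid modulo lcm(35, 11) = 385: x ≡ 312 (mod 385).
Verify: 312 mod 7 = 4 ✓, 312 mod 5 = 2 ✓, 312 mod 11 = 4 ✓.

x ≡ 312 (mod 385).


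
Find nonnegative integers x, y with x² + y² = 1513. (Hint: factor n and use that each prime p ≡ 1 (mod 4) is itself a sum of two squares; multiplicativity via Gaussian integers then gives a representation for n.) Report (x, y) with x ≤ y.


Step 1: Factor n = 1513 = 17 · 89.
Step 2: Check the mod-4 condition on each prime factor: 17 ≡ 1 (mod 4), exponent 1; 89 ≡ 1 (mod 4), exponent 1.
All primes ≡ 3 (mod 4) appear to even exponent (or don't appear), so by the two-squares theorem n IS expressible as a sum of two squares.
Step 3: Build a representation. Here n = 17 · 89 is a product of primes ≡ 1 (mod 4). Each prime p ≡ 1 (mod 4) is itself a sum of two squares; find a² by testing p − a² for a perfect square:
  17: 17 − 1² = 16 = 4² ⇒ 17 = 1² + 4².
  89: 89 − 1² = 88, 89 − 2² = 85, 89 − 3² = 80, 89 − 4² = 73, 89 − 5² = 64 = 8² ⇒ 89 = 5² + 8².
  Combine using the Brahmagupta–Fibonacci identity (a² + b²)(c² + d²) = (ac − bd)² + (ad + bc)² = (ac + bd)² + (ad − bc)²:
  17 · 89 = 1513: from (1² + 4²)(5² + 8²), take (1·5 − 4·8, 1·8 + 4·5) = (5 − 32, 8 + 20) = (-27, 28); dropping signs (only squares matter) gives (27, 28); check 27² + 28² = 729 + 784 = 1513 ✓.
Step 4: Order so x ≤ y and verify: 27² + 28² = 729 + 784 = 1513 = n. ✓

n = 1513 = 27² + 28² (one valid representation with x ≤ y).


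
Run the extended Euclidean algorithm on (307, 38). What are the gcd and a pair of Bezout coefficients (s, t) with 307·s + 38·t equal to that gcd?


Euclidean algorithm on (307, 38) — divide until remainder is 0:
  307 = 8 · 38 + 3
  38 = 12 · 3 + 2
  3 = 1 · 2 + 1
  2 = 2 · 1 + 0
gcd(307, 38) = 1.
Track Bezout coefficients alongside the remainders: start with r₀ = 307 = a·1 + b·0 (s = 1, t = 0) and r₁ = 38 = a·0 + b·1 (s = 0, t = 1); each new remainder r_{k+1} = r_{k-1} − q_k·r_k inherits s_{k+1} = s_{k-1} − q_k·s_k, t_{k+1} = t_{k-1} − q_k·t_k, so r_k = a·s_k + b·t_k at every step:
  q = 8: r = 3, s = 1 − 8·0 = 1, t = 0 − 8·1 = -8  (check: 307·1 + 38·(-8) = 3)
  q = 12: r = 2, s = 0 − 12·1 = -12, t = 1 − 12·(-8) = 97  (check: 307·(-12) + 38·97 = 2)
  q = 1: r = 1, s = 1 − 1·(-12) = 13, t = -8 − 1·97 = -105  (check: 307·13 + 38·(-105) = 1)
The row with r = 1 (the gcd) gives the Bezout coefficients s = 13, t = -105.
Result: 307 · (13) + 38 · (-105) = 1.

gcd(307, 38) = 1; s = 13, t = -105 (check: 307·13 + 38·(-105) = 1).


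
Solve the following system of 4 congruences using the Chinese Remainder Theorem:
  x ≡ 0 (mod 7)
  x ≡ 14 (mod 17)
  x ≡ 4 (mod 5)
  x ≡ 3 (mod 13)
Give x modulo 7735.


Product of moduli M = 7 · 17 · 5 · 13 = 7735.
Merge one congruence at a time:
  Start: x ≡ 0 (mod 7).
  Combine with x ≡ 14 (mod 17); new modulus lcm = 119.
    Write x = 0 + 7·t and substitute into x ≡ 14 (mod 17): 7·t ≡ 14 − 0 = 14 (mod 17).
    The inverse of 7 mod 17 is 5 (since 7·5 = 35 = 2·17 + 1), so t ≡ 5·14 = 70 ≡ 2 (mod 17).
    Then x = 0 + 7·2 = 14, valid modulo lcm(7, 17) = 119: x ≡ 14 (mod 119).
  Combine with x ≡ 4 (mod 5); new modulus lcm = 595.
    Write x = 14 + 119·t and substitute into x ≡ 4 (mod 5): 119·t ≡ 4 − 14 = -10 (mod 5).
    Reduce coefficients mod 5: 4·t ≡ 0 (mod 5).
    The inverse of 4 mod 5 is 4 (since 4·4 = 16 = 3·5 + 1), so t ≡ 4·0 = 0 ≡ 0 (mod 5).
    Then x = 14 + 119·0 = 14, valid modulo lcm(119, 5) = 595: x ≡ 14 (mod 595).
  Combine with x ≡ 3 (mod 13); new modulus lcm = 7735.
    Write x = 14 + 595·t and substitute into x ≡ 3 (mod 13): 595·t ≡ 3 − 14 = -11 (mod 13).
    Reduce coefficients mod 13: 10·t ≡ 2 (mod 13).
    The inverse of 10 mod 13 is 4 (since 10·4 = 40 = 3·13 + 1), so t ≡ 4·2 = 8 ≡ 8 (mod 13).
    Then x = 14 + 595·8 = 4774, valid modulo lcm(595, 13) = 7735: x ≡ 4774 (mod 7735).
Verify against each original: 4774 mod 7 = 0, 4774 mod 17 = 14, 4774 mod 5 = 4, 4774 mod 13 = 3.

x ≡ 4774 (mod 7735).


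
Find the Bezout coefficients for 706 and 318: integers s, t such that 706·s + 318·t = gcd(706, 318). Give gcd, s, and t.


Euclidean algorithm on (706, 318) — divide until remainder is 0:
  706 = 2 · 318 + 70
  318 = 4 · 70 + 38
  70 = 1 · 38 + 32
  38 = 1 · 32 + 6
  32 = 5 · 6 + 2
  6 = 3 · 2 + 0
gcd(706, 318) = 2.
Track Bezout coefficients alongside the remainders: start with r₀ = 706 = a·1 + b·0 (s = 1, t = 0) and r₁ = 318 = a·0 + b·1 (s = 0, t = 1); each new remainder r_{k+1} = r_{k-1} − q_k·r_k inherits s_{k+1} = s_{k-1} − q_k·s_k, t_{k+1} = t_{k-1} − q_k·t_k, so r_k = a·s_k + b·t_k at every step:
  q = 2: r = 70, s = 1 − 2·0 = 1, t = 0 − 2·1 = -2  (check: 706·1 + 318·(-2) = 70)
  q = 4: r = 38, s = 0 − 4·1 = -4, t = 1 − 4·(-2) = 9  (check: 706·(-4) + 318·9 = 38)
  q = 1: r = 32, s = 1 − 1·(-4) = 5, t = -2 − 1·9 = -11  (check: 706·5 + 318·(-11) = 32)
  q = 1: r = 6, s = -4 − 1·5 = -9, t = 9 − 1·(-11) = 20  (check: 706·(-9) + 318·20 = 6)
  q = 5: r = 2, s = 5 − 5·(-9) = 50, t = -11 − 5·20 = -111  (check: 706·50 + 318·(-111) = 2)
The row with r = 2 (the gcd) gives the Bezout coefficients s = 50, t = -111.
Result: 706 · (50) + 318 · (-111) = 2.

gcd(706, 318) = 2; s = 50, t = -111 (check: 706·50 + 318·(-111) = 2).


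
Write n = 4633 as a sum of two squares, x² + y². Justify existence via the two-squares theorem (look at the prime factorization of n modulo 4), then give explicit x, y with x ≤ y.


Step 1: Factor n = 4633 = 41 · 113.
Step 2: Check the mod-4 condition on each prime factor: 41 ≡ 1 (mod 4), exponent 1; 113 ≡ 1 (mod 4), exponent 1.
All primes ≡ 3 (mod 4) appear to even exponent (or don't appear), so by the two-squares theorem n IS expressible as a sum of two squares.
Step 3: Build a representation. Here n = 41 · 113 is a product of primes ≡ 1 (mod 4). Each prime p ≡ 1 (mod 4) is itself a sum of two squares; find a² by testing p − a² for a perfect square:
  41: 41 − 1² = 40, 41 − 2² = 37, 41 − 3² = 32, 41 − 4² = 25 = 5² ⇒ 41 = 4² + 5².
  113: 113 − 1² = 112, 113 − 2² = 109, 113 − 3² = 104, 113 − 4² = 97, 113 − 5² = 88, 113 − 6² = 77, 113 − 7² = 64 = 8² ⇒ 113 = 7² + 8².
  Combine using the Brahmagupta–Fibonacci identity (a² + b²)(c² + d²) = (ac − bd)² + (ad + bc)² = (ac + bd)² + (ad − bc)²:
  41 · 113 = 4633: from (4² + 5²)(7² + 8²), take (4·7 − 5·8, 4·8 + 5·7) = (28 − 40, 32 + 35) = (-12, 67); dropping signs (only squares matter) gives (12, 67); check 12² + 67² = 144 + 4489 = 4633 ✓.
Step 4: Order so x ≤ y and verify: 12² + 67² = 144 + 4489 = 4633 = n. ✓

n = 4633 = 12² + 67² (one valid representation with x ≤ y).


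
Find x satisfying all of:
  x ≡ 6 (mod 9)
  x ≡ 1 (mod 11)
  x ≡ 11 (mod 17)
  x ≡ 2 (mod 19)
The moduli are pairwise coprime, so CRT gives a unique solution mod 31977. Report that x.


Product of moduli M = 9 · 11 · 17 · 19 = 31977.
Merge one congruence at a time:
  Start: x ≡ 6 (mod 9).
  Combine with x ≡ 1 (mod 11); new modulus lcm = 99.
    Write x = 6 + 9·t and substitute into x ≡ 1 (mod 11): 9·t ≡ 1 − 6 = -5 (mod 11).
    Reduce coefficients mod 11: 9·t ≡ 6 (mod 11).
    The inverse of 9 mod 11 is 5 (since 9·5 = 45 = 4·11 + 1), so t ≡ 5·6 = 30 ≡ 8 (mod 11).
    Then x = 6 + 9·8 = 78, valid modulo lcm(9, 11) = 99: x ≡ 78 (mod 99).
  Combine with x ≡ 11 (mod 17); new modulus lcm = 1683.
    Write x = 78 + 99·t and substitute into x ≡ 11 (mod 17): 99·t ≡ 11 − 78 = -67 (mod 17).
    Reduce coefficients mod 17: 14·t ≡ 1 (mod 17).
    The inverse of 14 mod 17 is 11 (since 14·11 = 154 = 9·17 + 1), so t ≡ 11·1 = 11 ≡ 11 (mod 17).
    Then x = 78 + 99·11 = 1167, valid modulo lcm(99, 17) = 1683: x ≡ 1167 (mod 1683).
  Combine with x ≡ 2 (mod 19); new modulus lcm = 31977.
    Write x = 1167 + 1683·t and substitute into x ≡ 2 (mod 19): 1683·t ≡ 2 − 1167 = -1165 (mod 19).
    Reduce coefficients mod 19: 11·t ≡ 13 (mod 19).
    The inverse of 11 mod 19 is 7 (since 11·7 = 77 = 4·19 + 1), so t ≡ 7·13 = 91 ≡ 15 (mod 19).
    Then x = 1167 + 1683·15 = 26412, valid modulo lcm(1683, 19) = 31977: x ≡ 26412 (mod 31977).
Verify against each original: 26412 mod 9 = 6, 26412 mod 11 = 1, 26412 mod 17 = 11, 26412 mod 19 = 2.

x ≡ 26412 (mod 31977).


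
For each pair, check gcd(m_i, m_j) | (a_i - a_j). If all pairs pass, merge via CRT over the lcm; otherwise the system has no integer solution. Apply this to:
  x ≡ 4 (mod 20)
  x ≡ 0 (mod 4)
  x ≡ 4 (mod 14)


Moduli 20, 4, 14 are not pairwise coprime, so CRT works modulo lcm(m_i) when all pairwise compatibility conditions hold.
Pairwise compatibility: gcd(m_i, m_j) must divide a_i - a_j for every pair.
Merge one congruence at a time:
  Start: x ≡ 4 (mod 20).
  Combine with x ≡ 0 (mod 4): gcd(20, 4) = 4; 0 - 4 = -4, which IS divisible by 4, so compatible.
    Write x = 4 + 20·t and substitute into x ≡ 0 (mod 4): 20·t ≡ 0 − 4 = -4 (mod 4).
    Divide the congruence (and modulus) by g = 4: 5·t ≡ -1 (mod 1).
    Modulo 1 every t works; take t = 0.
    Then x = 4 + 20·0 = 4, valid modulo lcm(20, 4) = 20: x ≡ 4 (mod 20).
  Combine with x ≡ 4 (mod 14): gcd(20, 14) = 2; 4 - 4 = 0, which IS divisible by 2, so compatible.
    Write x = 4 + 20·t and substitute into x ≡ 4 (mod 14): 20·t ≡ 4 − 4 = 0 (mod 14).
    Divide the congruence (and modulus) by g = 2: 10·t ≡ 0 (mod 7).
    Reduce coefficients mod 7: 3·t ≡ 0 (mod 7).
    The inverse of 3 mod 7 is 5 (since 3·5 = 15 = 2·7 + 1), so t ≡ 5·0 = 0 ≡ 0 (mod 7).
    Then x = 4 + 20·0 = 4, valid modulo lcm(20, 14) = 140: x ≡ 4 (mod 140).
Verify: 4 mod 20 = 4, 4 mod 4 = 0, 4 mod 14 = 4.

x ≡ 4 (mod 140).


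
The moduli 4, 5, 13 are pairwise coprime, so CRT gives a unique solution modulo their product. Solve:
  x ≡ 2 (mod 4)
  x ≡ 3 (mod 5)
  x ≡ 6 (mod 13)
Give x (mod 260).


Moduli 4, 5, 13 are pairwise coprime; by CRT there is a unique solution modulo M = 4 · 5 · 13 = 260.
Solve pairwise, accumulating the modulus:
  Start with x ≡ 2 (mod 4).
  Combine with x ≡ 3 (mod 5): since gcd(4, 5) = 1, we get a unique residue mod 20.
    Write x = 2 + 4·t and substitute into x ≡ 3 (mod 5): 4·t ≡ 3 − 2 = 1 (mod 5).
    The inverse of 4 mod 5 is 4 (since 4·4 = 16 = 3·5 + 1), so t ≡ 4·1 = 4 ≡ 4 (mod 5).
    Then x = 2 + 4·4 = 18, valid modulo lcm(4, 5) = 20: x ≡ 18 (mod 20).
  Combine with x ≡ 6 (mod 13): since gcd(20, 13) = 1, we get a unique residue mod 260.
    Write x = 18 + 20·t and substitute into x ≡ 6 (mod 13): 20·t ≡ 6 − 18 = -12 (mod 13).
    Reduce coefficients mod 13: 7·t ≡ 1 (mod 13).
    The inverse of 7 mod 13 is 2 (since 7·2 = 14 = 1·13 + 1), so t ≡ 2·1 = 2 ≡ 2 (mod 13).
    Then x = 18 + 20·2 = 58, valid modulo lcm(20, 13) = 260: x ≡ 58 (mod 260).
Verify: 58 mod 4 = 2 ✓, 58 mod 5 = 3 ✓, 58 mod 13 = 6 ✓.

x ≡ 58 (mod 260).


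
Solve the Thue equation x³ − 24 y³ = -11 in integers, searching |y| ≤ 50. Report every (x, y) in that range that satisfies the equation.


The equation is x³ - 24y³ = -11. For fixed y, x³ = 24·y³ − 11, so a solution requires the RHS to be a perfect cube.
Strategy: iterate y from -50 to 50, compute RHS = 24·y³ − 11, and check whether it is a (positive or negative) perfect cube.
Check small values of y:
  y = 0: RHS = -11 is not a perfect cube.
  y = 1: RHS = 13 is not a perfect cube.
  y = -1: RHS = -35 is not a perfect cube.
  y = 2: RHS = 181 is not a perfect cube.
  y = -2: RHS = -203 is not a perfect cube.
  y = 3: RHS = 637 is not a perfect cube.
  y = -3: RHS = -659 is not a perfect cube.
Continuing the search up to |y| = 50 finds no solutions either.
No (x, y) in the scanned range satisfies the equation.

No integer solutions with |y| ≤ 50.


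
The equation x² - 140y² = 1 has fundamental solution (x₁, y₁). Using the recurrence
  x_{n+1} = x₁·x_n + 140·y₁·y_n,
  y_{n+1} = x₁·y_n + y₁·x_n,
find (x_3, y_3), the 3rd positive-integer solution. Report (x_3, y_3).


Step 1: Find the fundamental solution (x₁, y₁) of x² - 140y² = 1.
  Expand √140 as a continued fraction. a₀ = ⌊√140⌋ = 11; iterate m_{k+1} = d_k·a_k − m_k, d_{k+1} = (140 − m_{k+1}²)/d_k, a_{k+1} = ⌊(a₀ + m_{k+1})/d_{k+1}⌋ (starting m₀ = 0, d₀ = 1), with convergents p_k = a_k·p_{k-1} + p_{k-2}, q_k = a_k·q_{k-1} + q_{k-2} (p₋₁ = 1, q₋₁ = 0):
  k = 0: a₀ = 11; p₀/q₀ = 11/1; p₀² − 140·q₀² = 121 − 140 = -19.
  k = 1: m = 11, d = 19, a = ⌊(11 + 11)/19⌋ = 1; p/q = (1·11 + 1)/(1·1 + 0) = 12/1; p² − 140·q² = 144 − 140 = 4.
  k = 2: m = 8, d = 4, a = ⌊(11 + 8)/4⌋ = 4; p/q = (4·12 + 11)/(4·1 + 1) = 59/5; p² − 140·q² = 3481 − 3500 = -19.
  k = 3: m = 8, d = 19, a = ⌊(11 + 8)/19⌋ = 1; p/q = (1·59 + 12)/(1·5 + 1) = 71/6; p² − 140·q² = 5041 − 5040 = 1.
  The first convergent with p² − 140·q² = 1 gives the fundamental solution (x₁, y₁) = (71, 6).
Step 2: Apply the recurrence (x_{n+1}, y_{n+1}) = (x₁x_n + 140y₁y_n, x₁y_n + y₁x_n) repeatedly.
  From (x_1, y_1) = (71, 6): x_2 = 71·71 + 140·6·6 = 10081; y_2 = 71·6 + 6·71 = 852.
  From (x_2, y_2) = (10081, 852): x_3 = 71·10081 + 140·6·852 = 1431431; y_3 = 71·852 + 6·10081 = 120978.
Step 3: Verify x_3² - 140·y_3² = 2048994707761 - 2048994707760 = 1 (should be 1). ✓

(x_1, y_1) = (71, 6); (x_3, y_3) = (1431431, 120978).


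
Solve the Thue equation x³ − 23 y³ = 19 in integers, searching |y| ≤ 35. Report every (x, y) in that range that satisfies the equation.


The equation is x³ - 23y³ = 19. For fixed y, x³ = 23·y³ + 19, so a solution requires the RHS to be a perfect cube.
Strategy: iterate y from -35 to 35, compute RHS = 23·y³ + 19, and check whether it is a (positive or negative) perfect cube.
Check small values of y:
  y = 0: RHS = 19 is not a perfect cube.
  y = 1: RHS = 42 is not a perfect cube.
  y = -1: RHS = -4 is not a perfect cube.
  y = 2: RHS = 203 is not a perfect cube.
  y = -2: RHS = -165 is not a perfect cube.
  y = 3: RHS = 640 is not a perfect cube.
  y = -3: RHS = -602 is not a perfect cube.
Continuing the search up to |y| = 35 finds no solutions either.
No (x, y) in the scanned range satisfies the equation.

No integer solutions with |y| ≤ 35.


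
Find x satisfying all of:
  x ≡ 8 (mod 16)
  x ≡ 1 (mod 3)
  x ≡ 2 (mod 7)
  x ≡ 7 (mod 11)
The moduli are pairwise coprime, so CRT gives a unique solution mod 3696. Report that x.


Product of moduli M = 16 · 3 · 7 · 11 = 3696.
Merge one congruence at a time:
  Start: x ≡ 8 (mod 16).
  Combine with x ≡ 1 (mod 3); new modulus lcm = 48.
    Write x = 8 + 16·t and substitute into x ≡ 1 (mod 3): 16·t ≡ 1 − 8 = -7 (mod 3).
    Reduce coefficients mod 3: 1·t ≡ 2 (mod 3).
    So t ≡ 2 (mod 3).
    Then x = 8 + 16·2 = 40, valid modulo lcm(16, 3) = 48: x ≡ 40 (mod 48).
  Combine with x ≡ 2 (mod 7); new modulus lcm = 336.
    Write x = 40 + 48·t and substitute into x ≡ 2 (mod 7): 48·t ≡ 2 − 40 = -38 (mod 7).
    Reduce coefficients mod 7: 6·t ≡ 4 (mod 7).
    The inverse of 6 mod 7 is 6 (since 6·6 = 36 = 5·7 + 1), so t ≡ 6·4 = 24 ≡ 3 (mod 7).
    Then x = 40 + 48·3 = 184, valid modulo lcm(48, 7) = 336: x ≡ 184 (mod 336).
  Combine with x ≡ 7 (mod 11); new modulus lcm = 3696.
    Write x = 184 + 336·t and substitute into x ≡ 7 (mod 11): 336·t ≡ 7 − 184 = -177 (mod 11).
    Reduce coefficients mod 11: 6·t ≡ 10 (mod 11).
    The inverse of 6 mod 11 is 2 (since 6·2 = 12 = 1·11 + 1), so t ≡ 2·10 = 20 ≡ 9 (mod 11).
    Then x = 184 + 336·9 = 3208, valid modulo lcm(336, 11) = 3696: x ≡ 3208 (mod 3696).
Verify against each original: 3208 mod 16 = 8, 3208 mod 3 = 1, 3208 mod 7 = 2, 3208 mod 11 = 7.

x ≡ 3208 (mod 3696).


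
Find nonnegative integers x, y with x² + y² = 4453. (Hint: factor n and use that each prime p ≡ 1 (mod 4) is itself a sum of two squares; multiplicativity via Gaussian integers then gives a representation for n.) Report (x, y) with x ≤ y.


Step 1: Factor n = 4453 = 61 · 73.
Step 2: Check the mod-4 condition on each prime factor: 61 ≡ 1 (mod 4), exponent 1; 73 ≡ 1 (mod 4), exponent 1.
All primes ≡ 3 (mod 4) appear to even exponent (or don't appear), so by the two-squares theorem n IS expressible as a sum of two squares.
Step 3: Build a representation. Here n = 61 · 73 is a product of primes ≡ 1 (mod 4). Each prime p ≡ 1 (mod 4) is itself a sum of two squares; find a² by testing p − a² for a perfect square:
  61: 61 − 1² = 60, 61 − 2² = 57, 61 − 3² = 52, 61 − 4² = 45, 61 − 5² = 36 = 6² ⇒ 61 = 5² + 6².
  73: 73 − 1² = 72, 73 − 2² = 69, 73 − 3² = 64 = 8² ⇒ 73 = 3² + 8².
  Combine using the Brahmagupta–Fibonacci identity (a² + b²)(c² + d²) = (ac − bd)² + (ad + bc)² = (ac + bd)² + (ad − bc)²:
  61 · 73 = 4453: from (5² + 6²)(3² + 8²), take (5·3 − 6·8, 5·8 + 6·3) = (15 − 48, 40 + 18) = (-33, 58); dropping signs (only squares matter) gives (33, 58); check 33² + 58² = 1089 + 3364 = 4453 ✓.
Step 4: Order so x ≤ y and verify: 33² + 58² = 1089 + 3364 = 4453 = n. ✓

n = 4453 = 33² + 58² (one valid representation with x ≤ y).


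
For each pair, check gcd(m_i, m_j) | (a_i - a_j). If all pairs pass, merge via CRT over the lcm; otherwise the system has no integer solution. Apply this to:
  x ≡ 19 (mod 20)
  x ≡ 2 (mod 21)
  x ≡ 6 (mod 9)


Moduli 20, 21, 9 are not pairwise coprime, so CRT works modulo lcm(m_i) when all pairwise compatibility conditions hold.
Pairwise compatibility: gcd(m_i, m_j) must divide a_i - a_j for every pair.
Merge one congruence at a time:
  Start: x ≡ 19 (mod 20).
  Combine with x ≡ 2 (mod 21): gcd(20, 21) = 1; 2 - 19 = -17, which IS divisible by 1, so compatible.
    Write x = 19 + 20·t and substitute into x ≡ 2 (mod 21): 20·t ≡ 2 − 19 = -17 (mod 21).
    Reduce coefficients mod 21: 20·t ≡ 4 (mod 21).
    The inverse of 20 mod 21 is 20 (since 20·20 = 400 = 19·21 + 1), so t ≡ 20·4 = 80 ≡ 17 (mod 21).
    Then x = 19 + 20·17 = 359, valid modulo lcm(20, 21) = 420: x ≡ 359 (mod 420).
  Combine with x ≡ 6 (mod 9): gcd(420, 9) = 3, and 6 - 359 = -353 is NOT divisible by 3.
    ⇒ system is inconsistent (no integer solution).

No solution (the system is inconsistent).


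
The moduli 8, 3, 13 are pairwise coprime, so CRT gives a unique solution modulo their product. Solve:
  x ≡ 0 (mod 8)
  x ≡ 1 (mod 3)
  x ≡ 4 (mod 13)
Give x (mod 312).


Moduli 8, 3, 13 are pairwise coprime; by CRT there is a unique solution modulo M = 8 · 3 · 13 = 312.
Solve pairwise, accumulating the modulus:
  Start with x ≡ 0 (mod 8).
  Combine with x ≡ 1 (mod 3): since gcd(8, 3) = 1, we get a unique residue mod 24.
    Write x = 0 + 8·t and substitute into x ≡ 1 (mod 3): 8·t ≡ 1 − 0 = 1 (mod 3).
    Reduce coefficients mod 3: 2·t ≡ 1 (mod 3).
    The inverse of 2 mod 3 is 2 (since 2·2 = 4 = 1·3 + 1), so t ≡ 2·1 = 2 ≡ 2 (mod 3).
    Then x = 0 + 8·2 = 16, valid modulo lcm(8, 3) = 24: x ≡ 16 (mod 24).
  Combine with x ≡ 4 (mod 13): since gcd(24, 13) = 1, we get a unique residue mod 312.
    Write x = 16 + 24·t and substitute into x ≡ 4 (mod 13): 24·t ≡ 4 − 16 = -12 (mod 13).
    Reduce coefficients mod 13: 11·t ≡ 1 (mod 13).
    The inverse of 11 mod 13 is 6 (since 11·6 = 66 = 5·13 + 1), so t ≡ 6·1 = 6 ≡ 6 (mod 13).
    Then x = 16 + 24·6 = 160, valid modulo lcm(24, 13) = 312: x ≡ 160 (mod 312).
Verify: 160 mod 8 = 0 ✓, 160 mod 3 = 1 ✓, 160 mod 13 = 4 ✓.

x ≡ 160 (mod 312).


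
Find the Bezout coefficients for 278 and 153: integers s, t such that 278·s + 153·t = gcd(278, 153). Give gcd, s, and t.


Euclidean algorithm on (278, 153) — divide until remainder is 0:
  278 = 1 · 153 + 125
  153 = 1 · 125 + 28
  125 = 4 · 28 + 13
  28 = 2 · 13 + 2
  13 = 6 · 2 + 1
  2 = 2 · 1 + 0
gcd(278, 153) = 1.
Track Bezout coefficients alongside the remainders: start with r₀ = 278 = a·1 + b·0 (s = 1, t = 0) and r₁ = 153 = a·0 + b·1 (s = 0, t = 1); each new remainder r_{k+1} = r_{k-1} − q_k·r_k inherits s_{k+1} = s_{k-1} − q_k·s_k, t_{k+1} = t_{k-1} − q_k·t_k, so r_k = a·s_k + b·t_k at every step:
  q = 1: r = 125, s = 1 − 1·0 = 1, t = 0 − 1·1 = -1  (check: 278·1 + 153·(-1) = 125)
  q = 1: r = 28, s = 0 − 1·1 = -1, t = 1 − 1·(-1) = 2  (check: 278·(-1) + 153·2 = 28)
  q = 4: r = 13, s = 1 − 4·(-1) = 5, t = -1 − 4·2 = -9  (check: 278·5 + 153·(-9) = 13)
  q = 2: r = 2, s = -1 − 2·5 = -11, t = 2 − 2·(-9) = 20  (check: 278·(-11) + 153·20 = 2)
  q = 6: r = 1, s = 5 − 6·(-11) = 71, t = -9 − 6·20 = -129  (check: 278·71 + 153·(-129) = 1)
The row with r = 1 (the gcd) gives the Bezout coefficients s = 71, t = -129.
Result: 278 · (71) + 153 · (-129) = 1.

gcd(278, 153) = 1; s = 71, t = -129 (check: 278·71 + 153·(-129) = 1).


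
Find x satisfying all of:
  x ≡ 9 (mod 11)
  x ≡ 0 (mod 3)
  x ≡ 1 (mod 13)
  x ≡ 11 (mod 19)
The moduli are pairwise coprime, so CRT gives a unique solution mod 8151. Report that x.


Product of moduli M = 11 · 3 · 13 · 19 = 8151.
Merge one congruence at a time:
  Start: x ≡ 9 (mod 11).
  Combine with x ≡ 0 (mod 3); new modulus lcm = 33.
    Write x = 9 + 11·t and substitute into x ≡ 0 (mod 3): 11·t ≡ 0 − 9 = -9 (mod 3).
    Reduce coefficients mod 3: 2·t ≡ 0 (mod 3).
    The inverse of 2 mod 3 is 2 (since 2·2 = 4 = 1·3 + 1), so t ≡ 2·0 = 0 ≡ 0 (mod 3).
    Then x = 9 + 11·0 = 9, valid modulo lcm(11, 3) = 33: x ≡ 9 (mod 33).
  Combine with x ≡ 1 (mod 13); new modulus lcm = 429.
    Write x = 9 + 33·t and substitute into x ≡ 1 (mod 13): 33·t ≡ 1 − 9 = -8 (mod 13).
    Reduce coefficients mod 13: 7·t ≡ 5 (mod 13).
    The inverse of 7 mod 13 is 2 (since 7·2 = 14 = 1·13 + 1), so t ≡ 2·5 = 10 ≡ 10 (mod 13).
    Then x = 9 + 33·10 = 339, valid modulo lcm(33, 13) = 429: x ≡ 339 (mod 429).
  Combine with x ≡ 11 (mod 19); new modulus lcm = 8151.
    Write x = 339 + 429·t and substitute into x ≡ 11 (mod 19): 429·t ≡ 11 − 339 = -328 (mod 19).
    Reduce coefficients mod 19: 11·t ≡ 14 (mod 19).
    The inverse of 11 mod 19 is 7 (since 11·7 = 77 = 4·19 + 1), so t ≡ 7·14 = 98 ≡ 3 (mod 19).
    Then x = 339 + 429·3 = 1626, valid modulo lcm(429, 19) = 8151: x ≡ 1626 (mod 8151).
Verify against each original: 1626 mod 11 = 9, 1626 mod 3 = 0, 1626 mod 13 = 1, 1626 mod 19 = 11.

x ≡ 1626 (mod 8151).


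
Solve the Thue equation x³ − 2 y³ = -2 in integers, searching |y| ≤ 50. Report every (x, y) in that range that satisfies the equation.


The equation is x³ - 2y³ = -2. For fixed y, x³ = 2·y³ − 2, so a solution requires the RHS to be a perfect cube.
Strategy: iterate y from -50 to 50, compute RHS = 2·y³ − 2, and check whether it is a (positive or negative) perfect cube.
Check small values of y:
  y = 0: RHS = -2 is not a perfect cube.
  y = 1: RHS = 0 = (0)³ ⇒ x = 0 works.
  y = -1: RHS = -4 is not a perfect cube.
  y = 2: RHS = 14 is not a perfect cube.
  y = -2: RHS = -18 is not a perfect cube.
  y = 3: RHS = 52 is not a perfect cube.
  y = -3: RHS = -56 is not a perfect cube.
Continuing the search up to |y| = 50 finds no further solutions beyond those listed.
Collected solutions: (0, 1).

Solutions (with |y| ≤ 50): (0, 1).
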